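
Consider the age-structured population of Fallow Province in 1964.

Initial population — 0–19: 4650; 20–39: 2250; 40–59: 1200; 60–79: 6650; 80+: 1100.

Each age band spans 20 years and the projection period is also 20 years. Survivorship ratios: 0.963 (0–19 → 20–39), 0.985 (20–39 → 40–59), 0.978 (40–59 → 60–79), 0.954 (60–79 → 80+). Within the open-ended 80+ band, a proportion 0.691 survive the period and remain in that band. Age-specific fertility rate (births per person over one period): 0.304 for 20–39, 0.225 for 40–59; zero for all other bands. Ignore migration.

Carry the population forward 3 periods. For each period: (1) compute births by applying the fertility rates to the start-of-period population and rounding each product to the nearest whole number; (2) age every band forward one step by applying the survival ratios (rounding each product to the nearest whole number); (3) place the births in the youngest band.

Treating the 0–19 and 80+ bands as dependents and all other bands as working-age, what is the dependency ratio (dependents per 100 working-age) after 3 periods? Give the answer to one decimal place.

— Period 1 —
Births: 2250 × 0.304 = 684 ; 1200 × 0.225 = 270 → 954
20–39: 4650 × 0.963 = 4478
40–59: 2250 × 0.985 = 2216
60–79: 1200 × 0.978 = 1174
80+: 6650 × 0.954 + 1100 × 0.691 = 6344 + 760 = 7104
→ [954, 4478, 2216, 1174, 7104]
— Period 2 —
Births: 4478 × 0.304 = 1361 ; 2216 × 0.225 = 499 → 1860
20–39: 954 × 0.963 = 919
40–59: 4478 × 0.985 = 4411
60–79: 2216 × 0.978 = 2167
80+: 1174 × 0.954 + 7104 × 0.691 = 1120 + 4909 = 6029
→ [1860, 919, 4411, 2167, 6029]
— Period 3 —
Births: 919 × 0.304 = 279 ; 4411 × 0.225 = 992 → 1271
20–39: 1860 × 0.963 = 1791
40–59: 919 × 0.985 = 905
60–79: 4411 × 0.978 = 4314
80+: 2167 × 0.954 + 6029 × 0.691 = 2067 + 4166 = 6233
→ [1271, 1791, 905, 4314, 6233]
Dependents (band 0–19 + band 80+) = 1271 + 6233 = 7504; working-age = 7010; ratio = 7504/7010 × 100 = 107.0

107.0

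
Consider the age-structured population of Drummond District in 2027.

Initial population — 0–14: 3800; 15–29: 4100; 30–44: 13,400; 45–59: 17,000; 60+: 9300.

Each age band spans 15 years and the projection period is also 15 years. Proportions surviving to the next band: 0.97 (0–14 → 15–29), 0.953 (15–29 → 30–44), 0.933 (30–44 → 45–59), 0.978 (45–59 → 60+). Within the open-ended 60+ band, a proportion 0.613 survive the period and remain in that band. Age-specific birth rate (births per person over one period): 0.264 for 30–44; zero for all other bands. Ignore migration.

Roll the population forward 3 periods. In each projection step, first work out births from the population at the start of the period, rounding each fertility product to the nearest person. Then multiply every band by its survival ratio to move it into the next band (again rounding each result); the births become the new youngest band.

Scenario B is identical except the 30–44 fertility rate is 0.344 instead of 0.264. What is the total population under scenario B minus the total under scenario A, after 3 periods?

1576

Call the groups 1 to 5, youngest first.
Period 1.
Births: 13400 × 0.264 = 3538
Group 2: 3800 × 0.97 = 3686
Group 3: 4100 × 0.953 = 3907
Group 4: 13400 × 0.933 = 12502
Group 5: 17000 × 0.978 + 9300 × 0.613 = 16626 + 5701 = 22327
→ [3538, 3686, 3907, 12502, 22327]
Period 2.
Births: 3907 × 0.264 = 1031
Group 2: 3538 × 0.97 = 3432
Group 3: 3686 × 0.953 = 3513
Group 4: 3907 × 0.933 = 3645
Group 5: 12502 × 0.978 + 22327 × 0.613 = 12227 + 13686 = 25913
→ [1031, 3432, 3513, 3645, 25913]
Period 3.
Births: 3513 × 0.264 = 927
Group 2: 1031 × 0.97 = 1000
Group 3: 3432 × 0.953 = 3271
Group 4: 3513 × 0.933 = 3278
Group 5: 3645 × 0.978 + 25913 × 0.613 = 3565 + 15885 = 19450
→ [927, 1000, 3271, 3278, 19450]
Scenario A total after 3 periods: 27926
Scenario B projection —
Period 1.
Births: 13400 × 0.344 = 4610
Group 2: 3800 × 0.97 = 3686
Group 3: 4100 × 0.953 = 3907
Group 4: 13400 × 0.933 = 12502
Group 5: 17000 × 0.978 + 9300 × 0.613 = 16626 + 5701 = 22327
→ [4610, 3686, 3907, 12502, 22327]
Period 2.
Births: 3907 × 0.344 = 1344
Group 2: 4610 × 0.97 = 4472
Group 3: 3686 × 0.953 = 3513
Group 4: 3907 × 0.933 = 3645
Group 5: 12502 × 0.978 + 22327 × 0.613 = 12227 + 13686 = 25913
→ [1344, 4472, 3513, 3645, 25913]
Period 3.
Births: 3513 × 0.344 = 1208
Group 2: 1344 × 0.97 = 1304
Group 3: 4472 × 0.953 = 4262
Group 4: 3513 × 0.933 = 3278
Group 5: 3645 × 0.978 + 25913 × 0.613 = 3565 + 15885 = 19450
→ [1208, 1304, 4262, 3278, 19450]
Scenario B total after 3 periods: 29502
Difference B − A = 29502 − 27926 = 1576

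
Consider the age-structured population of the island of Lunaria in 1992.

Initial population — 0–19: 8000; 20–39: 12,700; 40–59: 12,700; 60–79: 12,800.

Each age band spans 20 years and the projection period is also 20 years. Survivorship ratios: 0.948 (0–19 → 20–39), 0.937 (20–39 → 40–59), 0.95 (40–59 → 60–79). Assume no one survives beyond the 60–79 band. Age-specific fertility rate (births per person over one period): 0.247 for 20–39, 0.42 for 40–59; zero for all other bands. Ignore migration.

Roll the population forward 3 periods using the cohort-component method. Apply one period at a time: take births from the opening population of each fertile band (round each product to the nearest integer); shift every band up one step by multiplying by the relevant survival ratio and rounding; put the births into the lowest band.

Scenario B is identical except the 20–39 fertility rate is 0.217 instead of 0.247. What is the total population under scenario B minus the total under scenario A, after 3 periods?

-874

(Groups numbered youngest = 1 to oldest = 4.)
[period 1]
Births: 12700 × 0.247 = 3137  |  12700 × 0.42 = 5334 ⇒ total 8471
Group 2: 8000 × 0.948 = 7584
Group 3: 12700 × 0.937 = 11900
Group 4: 12700 × 0.95 = 12065
End of period: [8471, 7584, 11900, 12065]
[period 2]
Births: 7584 × 0.247 = 1873  |  11900 × 0.42 = 4998 ⇒ total 6871
Group 2: 8471 × 0.948 = 8031
Group 3: 7584 × 0.937 = 7106
Group 4: 11900 × 0.95 = 11305
End of period: [6871, 8031, 7106, 11305]
[period 3]
Births: 8031 × 0.247 = 1984  |  7106 × 0.42 = 2985 ⇒ total 4969
Group 2: 6871 × 0.948 = 6514
Group 3: 8031 × 0.937 = 7525
Group 4: 7106 × 0.95 = 6751
End of period: [4969, 6514, 7525, 6751]
Scenario A total after 3 periods: 25759
Scenario B projection —
[period 1]
Births: 12700 × 0.217 = 2756  |  12700 × 0.42 = 5334 ⇒ total 8090
Group 2: 8000 × 0.948 = 7584
Group 3: 12700 × 0.937 = 11900
Group 4: 12700 × 0.95 = 12065
End of period: [8090, 7584, 11900, 12065]
[period 2]
Births: 7584 × 0.217 = 1646  |  11900 × 0.42 = 4998 ⇒ total 6644
Group 2: 8090 × 0.948 = 7669
Group 3: 7584 × 0.937 = 7106
Group 4: 11900 × 0.95 = 11305
End of period: [6644, 7669, 7106, 11305]
[period 3]
Births: 7669 × 0.217 = 1664  |  7106 × 0.42 = 2985 ⇒ total 4649
Group 2: 6644 × 0.948 = 6299
Group 3: 7669 × 0.937 = 7186
Group 4: 7106 × 0.95 = 6751
End of period: [4649, 6299, 7186, 6751]
Scenario B total after 3 periods: 24885
Difference B − A = 24885 − 25759 = -874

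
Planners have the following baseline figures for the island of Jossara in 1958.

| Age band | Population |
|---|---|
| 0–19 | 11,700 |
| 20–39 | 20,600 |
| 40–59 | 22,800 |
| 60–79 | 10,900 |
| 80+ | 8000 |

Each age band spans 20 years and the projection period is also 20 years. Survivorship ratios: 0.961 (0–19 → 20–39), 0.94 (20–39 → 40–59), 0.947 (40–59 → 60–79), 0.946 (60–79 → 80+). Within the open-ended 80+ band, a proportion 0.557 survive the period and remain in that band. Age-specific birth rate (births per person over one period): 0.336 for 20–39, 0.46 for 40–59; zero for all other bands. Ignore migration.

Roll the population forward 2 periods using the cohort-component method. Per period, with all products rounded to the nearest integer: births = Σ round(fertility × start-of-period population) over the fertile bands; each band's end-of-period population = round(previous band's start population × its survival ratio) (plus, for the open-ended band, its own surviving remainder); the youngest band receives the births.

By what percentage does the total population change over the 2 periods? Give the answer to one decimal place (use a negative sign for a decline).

Let band 1 be 0–19 through band 5 = 80+.
Period 1.
Births: 20600 * 0.336 = 6922, 22800 * 0.46 = 10488 — total 17410
Band 2: 11700 * 0.961 = 11244
Band 3: 20600 * 0.94 = 19364
Band 4: 22800 * 0.947 = 21592
Band 5: 10900 * 0.946 + 8000 * 0.557 = 10311 + 4456 = 14767
End of period: [17410, 11244, 19364, 21592, 14767]
Period 2.
Births: 11244 * 0.336 = 3778, 19364 * 0.46 = 8907 — total 12685
Band 2: 17410 * 0.961 = 16731
Band 3: 11244 * 0.94 = 10569
Band 4: 19364 * 0.947 = 18338
Band 5: 21592 * 0.946 + 14767 * 0.557 = 20426 + 8225 = 28651
End of period: [12685, 16731, 10569, 18338, 28651]
Total: 74000 → 86974; change = 12974; percentage change = 17.5%

17.5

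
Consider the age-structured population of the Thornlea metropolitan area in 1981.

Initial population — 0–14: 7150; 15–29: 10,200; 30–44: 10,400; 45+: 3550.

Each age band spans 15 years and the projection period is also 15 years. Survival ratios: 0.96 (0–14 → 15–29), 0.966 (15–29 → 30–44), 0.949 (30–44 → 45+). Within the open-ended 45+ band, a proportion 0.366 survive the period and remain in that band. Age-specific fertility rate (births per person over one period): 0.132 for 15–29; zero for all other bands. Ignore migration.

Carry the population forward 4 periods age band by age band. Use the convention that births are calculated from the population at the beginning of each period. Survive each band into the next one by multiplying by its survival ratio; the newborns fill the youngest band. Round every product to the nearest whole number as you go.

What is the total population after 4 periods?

Let band 1 be 0–14 through band 4 = 45+.
After projecting period 1:
Births: 10200 * 0.132 = 1346
Band 2: 7150 * 0.96 = 6864
Band 3: 10200 * 0.966 = 9853
Band 4: 10400 * 0.949 + 3550 * 0.366 = 9870 + 1299 = 11169
→ [1346, 6864, 9853, 11169]
After projecting period 2:
Births: 6864 * 0.132 = 906
Band 2: 1346 * 0.96 = 1292
Band 3: 6864 * 0.966 = 6631
Band 4: 9853 * 0.949 + 11169 * 0.366 = 9350 + 4088 = 13438
→ [906, 1292, 6631, 13438]
After projecting period 3:
Births: 1292 * 0.132 = 171
Band 2: 906 * 0.96 = 870
Band 3: 1292 * 0.966 = 1248
Band 4: 6631 * 0.949 + 13438 * 0.366 = 6293 + 4918 = 11211
→ [171, 870, 1248, 11211]
After projecting period 4:
Births: 870 * 0.132 = 115
Band 2: 171 * 0.96 = 164
Band 3: 870 * 0.966 = 840
Band 4: 1248 * 0.949 + 11211 * 0.366 = 1184 + 4103 = 5287
→ [115, 164, 840, 5287]
Total after period 4: 115 + 164 + 840 + 5287 = 6406

6406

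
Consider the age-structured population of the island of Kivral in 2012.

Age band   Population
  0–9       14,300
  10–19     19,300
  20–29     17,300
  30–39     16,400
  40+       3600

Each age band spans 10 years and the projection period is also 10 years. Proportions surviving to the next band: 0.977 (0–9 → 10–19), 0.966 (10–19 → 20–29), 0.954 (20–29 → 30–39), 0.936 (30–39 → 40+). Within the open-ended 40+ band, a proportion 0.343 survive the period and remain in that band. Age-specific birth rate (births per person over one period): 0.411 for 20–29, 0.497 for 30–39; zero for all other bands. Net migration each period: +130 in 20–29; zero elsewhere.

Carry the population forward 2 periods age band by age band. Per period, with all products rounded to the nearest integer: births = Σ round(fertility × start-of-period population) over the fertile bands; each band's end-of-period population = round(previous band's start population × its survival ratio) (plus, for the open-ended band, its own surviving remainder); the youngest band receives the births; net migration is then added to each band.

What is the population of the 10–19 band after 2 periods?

14910

(Groups numbered youngest = 1 to oldest = 5.)
After projecting period 1:
Births: 17300 × 0.411 = 7110  |  16400 × 0.497 = 8151 → total 15261
Group 2: 14300 × 0.977 = 13971
Group 3: 19300 × 0.966 = 18644
Group 4: 17300 × 0.954 = 16504
Group 5: 16400 × 0.936 + 3600 × 0.343 = 15350 + 1235 = 16585
Net migration: Group 3 + 130 → 18774
Population now: 0–9=15261, 10–19=13971, 20–29=18774, 30–39=16504, 40+=16585
After projecting period 2:
Births: 18774 × 0.411 = 7716  |  16504 × 0.497 = 8202 → total 15918
Group 2: 15261 × 0.977 = 14910
Group 3: 13971 × 0.966 = 13496
Group 4: 18774 × 0.954 = 17910
Group 5: 16504 × 0.936 + 16585 × 0.343 = 15448 + 5689 = 21137
Net migration: Group 3 + 130 → 13626
Population now: 0–9=15918, 10–19=14910, 20–29=13626, 30–39=17910, 40+=21137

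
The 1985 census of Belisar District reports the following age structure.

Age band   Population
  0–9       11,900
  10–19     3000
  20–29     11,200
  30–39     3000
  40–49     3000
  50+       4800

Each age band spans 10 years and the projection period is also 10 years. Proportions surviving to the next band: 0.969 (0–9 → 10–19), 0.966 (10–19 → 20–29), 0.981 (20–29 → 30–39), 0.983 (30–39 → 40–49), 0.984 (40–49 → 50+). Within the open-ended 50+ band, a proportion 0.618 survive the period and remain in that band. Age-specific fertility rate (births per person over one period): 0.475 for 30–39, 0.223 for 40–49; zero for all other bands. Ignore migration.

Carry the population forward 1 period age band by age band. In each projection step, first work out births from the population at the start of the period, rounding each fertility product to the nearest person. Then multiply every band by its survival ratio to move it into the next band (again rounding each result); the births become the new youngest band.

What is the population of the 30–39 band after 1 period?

— Period 1 —
Births: 3000 × 0.475 = 1425 ; 3000 × 0.223 = 669 → 2094
10–19: 11900 × 0.969 = 11531
20–29: 3000 × 0.966 = 2898
30–39: 11200 × 0.981 = 10987
40–49: 3000 × 0.983 = 2949
50+: 3000 × 0.984 + 4800 × 0.618 = 2952 + 2966 = 5918
Giving 2094 / 11531 / 2898 / 10987 / 2949 / 5918.

10987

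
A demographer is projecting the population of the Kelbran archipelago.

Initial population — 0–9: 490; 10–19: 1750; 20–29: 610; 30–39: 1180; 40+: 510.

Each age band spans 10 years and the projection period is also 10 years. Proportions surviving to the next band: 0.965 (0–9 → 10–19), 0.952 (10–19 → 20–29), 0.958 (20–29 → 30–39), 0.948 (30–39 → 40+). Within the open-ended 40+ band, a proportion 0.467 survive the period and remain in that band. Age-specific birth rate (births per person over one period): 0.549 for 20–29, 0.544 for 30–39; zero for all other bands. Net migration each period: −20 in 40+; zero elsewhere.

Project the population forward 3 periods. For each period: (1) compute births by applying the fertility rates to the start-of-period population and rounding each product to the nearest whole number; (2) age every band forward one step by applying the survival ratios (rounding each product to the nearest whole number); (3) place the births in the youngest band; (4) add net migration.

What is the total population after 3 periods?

Call the groups 1 to 5, youngest first.
[period 1]
Births: 610 × 0.549 = 335, 1180 × 0.544 = 642 → total 977
Group 2: 490 × 0.965 = 473
Group 3: 1750 × 0.952 = 1666
Group 4: 610 × 0.958 = 584
Group 5: 1180 × 0.948 + 510 × 0.467 = 1119 + 238 = 1357
Net migration: Group 5 − 20 → 1337
Population now: 0–9=977, 10–19=473, 20–29=1666, 30–39=584, 40+=1337
[period 2]
Births: 1666 × 0.549 = 915, 584 × 0.544 = 318 → total 1233
Group 2: 977 × 0.965 = 943
Group 3: 473 × 0.952 = 450
Group 4: 1666 × 0.958 = 1596
Group 5: 584 × 0.948 + 1337 × 0.467 = 554 + 624 = 1178
Net migration: Group 5 − 20 → 1158
Population now: 0–9=1233, 10–19=943, 20–29=450, 30–39=1596, 40+=1158
[period 3]
Births: 450 × 0.549 = 247, 1596 × 0.544 = 868 → total 1115
Group 2: 1233 × 0.965 = 1190
Group 3: 943 × 0.952 = 898
Group 4: 450 × 0.958 = 431
Group 5: 1596 × 0.948 + 1158 × 0.467 = 1513 + 541 = 2054
Net migration: Group 5 − 20 → 2034
Population now: 0–9=1115, 10–19=1190, 20–29=898, 30–39=431, 40+=2034
Total after period 3: 1115 + 1190 + 898 + 431 + 2034 = 5668

5668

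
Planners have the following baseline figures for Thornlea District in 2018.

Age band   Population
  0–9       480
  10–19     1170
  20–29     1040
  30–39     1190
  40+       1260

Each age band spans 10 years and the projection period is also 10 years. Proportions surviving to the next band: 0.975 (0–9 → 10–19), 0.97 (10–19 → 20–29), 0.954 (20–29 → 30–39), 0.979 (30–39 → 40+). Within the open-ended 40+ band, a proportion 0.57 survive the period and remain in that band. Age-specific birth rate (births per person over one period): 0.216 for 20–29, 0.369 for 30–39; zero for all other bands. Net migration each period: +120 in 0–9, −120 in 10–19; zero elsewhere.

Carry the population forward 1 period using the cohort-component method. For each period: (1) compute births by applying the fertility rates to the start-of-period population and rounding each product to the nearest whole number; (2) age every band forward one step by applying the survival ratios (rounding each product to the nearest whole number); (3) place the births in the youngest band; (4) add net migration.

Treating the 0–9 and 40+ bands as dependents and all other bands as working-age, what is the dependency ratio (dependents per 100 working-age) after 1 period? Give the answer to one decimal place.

107.8

Let group 1 be 0–9 through group 5 = 40+.
After projecting period 1:
Births: 1040 × 0.216 = 225, 1190 × 0.369 = 439 → 664
Group 2: 480 × 0.975 = 468
Group 3: 1170 × 0.97 = 1135
Group 4: 1040 × 0.954 = 992
Group 5: 1190 × 0.979 + 1260 × 0.57 = 1165 + 718 = 1883
Net migration: Group 1 + 120 → 784; Group 2 − 120 → 348
Giving 784 / 348 / 1135 / 992 / 1883.
Dependents (band 0–9 + band 40+) = 784 + 1883 = 2667; working-age = 2475; ratio = 2667/2475 × 100 = 107.8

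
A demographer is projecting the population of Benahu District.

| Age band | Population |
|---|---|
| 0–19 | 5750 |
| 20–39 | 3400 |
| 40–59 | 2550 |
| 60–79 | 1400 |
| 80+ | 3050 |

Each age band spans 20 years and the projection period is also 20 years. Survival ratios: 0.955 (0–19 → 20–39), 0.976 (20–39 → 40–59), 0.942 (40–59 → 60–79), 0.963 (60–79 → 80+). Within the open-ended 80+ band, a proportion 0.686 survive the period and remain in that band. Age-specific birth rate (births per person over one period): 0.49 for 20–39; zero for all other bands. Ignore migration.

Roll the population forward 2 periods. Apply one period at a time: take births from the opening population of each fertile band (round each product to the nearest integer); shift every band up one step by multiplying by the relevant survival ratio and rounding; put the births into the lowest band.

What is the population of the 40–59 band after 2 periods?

Period 1.
Births: 3400 × 0.49 = 1666
20–39: 5750 × 0.955 = 5491
40–59: 3400 × 0.976 = 3318
60–79: 2550 × 0.942 = 2402
80+: 1400 × 0.963 + 3050 × 0.686 = 1348 + 2092 = 3440
Population now: 0–19=1666, 20–39=5491, 40–59=3318, 60–79=2402, 80+=3440
Period 2.
Births: 5491 × 0.49 = 2691
20–39: 1666 × 0.955 = 1591
40–59: 5491 × 0.976 = 5359
60–79: 3318 × 0.942 = 3126
80+: 2402 × 0.963 + 3440 × 0.686 = 2313 + 2360 = 4673
Population now: 0–19=2691, 20–39=1591, 40–59=5359, 60–79=3126, 80+=4673

5359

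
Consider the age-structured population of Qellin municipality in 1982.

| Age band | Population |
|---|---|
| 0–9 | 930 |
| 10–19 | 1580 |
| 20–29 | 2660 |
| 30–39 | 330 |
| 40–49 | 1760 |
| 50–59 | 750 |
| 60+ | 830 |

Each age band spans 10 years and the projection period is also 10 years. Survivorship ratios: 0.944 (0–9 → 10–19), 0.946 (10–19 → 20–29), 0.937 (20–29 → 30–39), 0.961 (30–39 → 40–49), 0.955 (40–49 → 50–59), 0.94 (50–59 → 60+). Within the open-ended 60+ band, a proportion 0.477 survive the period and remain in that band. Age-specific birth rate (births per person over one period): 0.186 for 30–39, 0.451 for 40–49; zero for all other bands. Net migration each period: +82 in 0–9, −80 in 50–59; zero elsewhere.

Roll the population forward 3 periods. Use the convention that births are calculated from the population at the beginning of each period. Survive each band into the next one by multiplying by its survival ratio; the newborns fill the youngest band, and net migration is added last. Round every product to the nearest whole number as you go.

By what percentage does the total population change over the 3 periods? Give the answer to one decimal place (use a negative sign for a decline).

Call the bands 1 to 7, youngest first.
— Period 1 —
Births: 330 × 0.186 = 61 ; 1760 × 0.451 = 794 → total 855
Band 2: 930 × 0.944 = 878
Band 3: 1580 × 0.946 = 1495
Band 4: 2660 × 0.937 = 2492
Band 5: 330 × 0.961 = 317
Band 6: 1760 × 0.955 = 1681
Band 7: 750 × 0.94 + 830 × 0.477 = 705 + 396 = 1101
Net migration: Band 1 + 82 → 937; Band 6 − 80 → 1601
Population now: 0–9=937, 10–19=878, 20–29=1495, 30–39=2492, 40–49=317, 50–59=1601, 60+=1101
— Period 2 —
Births: 2492 × 0.186 = 464 ; 317 × 0.451 = 143 → total 607
Band 2: 937 × 0.944 = 885
Band 3: 878 × 0.946 = 831
Band 4: 1495 × 0.937 = 1401
Band 5: 2492 × 0.961 = 2395
Band 6: 317 × 0.955 = 303
Band 7: 1601 × 0.94 + 1101 × 0.477 = 1505 + 525 = 2030
Net migration: Band 1 + 82 → 689; Band 6 − 80 → 223
Population now: 0–9=689, 10–19=885, 20–29=831, 30–39=1401, 40–49=2395, 50–59=223, 60+=2030
— Period 3 —
Births: 1401 × 0.186 = 261 ; 2395 × 0.451 = 1080 → total 1341
Band 2: 689 × 0.944 = 650
Band 3: 885 × 0.946 = 837
Band 4: 831 × 0.937 = 779
Band 5: 1401 × 0.961 = 1346
Band 6: 2395 × 0.955 = 2287
Band 7: 223 × 0.94 + 2030 × 0.477 = 210 + 968 = 1178
Net migration: Band 1 + 82 → 1423; Band 6 − 80 → 2207
Population now: 0–9=1423, 10–19=650, 20–29=837, 30–39=779, 40–49=1346, 50–59=2207, 60+=1178
Total: 8840 → 8420; change = -420; percentage change = -4.8%

-4.8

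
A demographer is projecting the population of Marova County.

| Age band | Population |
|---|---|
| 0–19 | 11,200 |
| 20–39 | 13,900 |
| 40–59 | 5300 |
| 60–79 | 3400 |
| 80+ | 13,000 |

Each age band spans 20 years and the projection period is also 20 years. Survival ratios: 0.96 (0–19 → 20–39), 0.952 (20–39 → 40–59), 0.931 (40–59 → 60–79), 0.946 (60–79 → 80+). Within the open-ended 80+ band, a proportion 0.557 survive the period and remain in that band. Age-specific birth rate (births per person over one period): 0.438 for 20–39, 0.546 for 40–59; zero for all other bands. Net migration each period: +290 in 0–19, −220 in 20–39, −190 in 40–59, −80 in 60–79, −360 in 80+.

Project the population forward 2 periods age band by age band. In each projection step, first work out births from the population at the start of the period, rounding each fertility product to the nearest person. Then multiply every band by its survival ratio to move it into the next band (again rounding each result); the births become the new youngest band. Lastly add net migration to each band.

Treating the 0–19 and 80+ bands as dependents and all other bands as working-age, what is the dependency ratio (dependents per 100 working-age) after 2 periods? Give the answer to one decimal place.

71.6

Call the groups 1 to 5, youngest first.
Period 1:
Births: 13900 * 0.438 = 6088 ; 5300 * 0.546 = 2894 → total 8982
Group 2: 11200 * 0.96 = 10752
Group 3: 13900 * 0.952 = 13233
Group 4: 5300 * 0.931 = 4934
Group 5: 3400 * 0.946 + 13000 * 0.557 = 3216 + 7241 = 10457
Net migration: Group 1 + 290 → 9272; Group 2 − 220 → 10532; Group 3 − 190 → 13043; Group 4 − 80 → 4854; Group 5 − 360 → 10097
Population now: 0–19=9272, 20–39=10532, 40–59=13043, 60–79=4854, 80+=10097
Period 2:
Births: 10532 * 0.438 = 4613 ; 13043 * 0.546 = 7121 → total 11734
Group 2: 9272 * 0.96 = 8901
Group 3: 10532 * 0.952 = 10026
Group 4: 13043 * 0.931 = 12143
Group 5: 4854 * 0.946 + 10097 * 0.557 = 4592 + 5624 = 10216
Net migration: Group 1 + 290 → 12024; Group 2 − 220 → 8681; Group 3 − 190 → 9836; Group 4 − 80 → 12063; Group 5 − 360 → 9856
Population now: 0–19=12024, 20–39=8681, 40–59=9836, 60–79=12063, 80+=9856
Dependents (band 0–19 + band 80+) = 12024 + 9856 = 21880; working-age = 30580; ratio = 21880/30580 × 100 = 71.6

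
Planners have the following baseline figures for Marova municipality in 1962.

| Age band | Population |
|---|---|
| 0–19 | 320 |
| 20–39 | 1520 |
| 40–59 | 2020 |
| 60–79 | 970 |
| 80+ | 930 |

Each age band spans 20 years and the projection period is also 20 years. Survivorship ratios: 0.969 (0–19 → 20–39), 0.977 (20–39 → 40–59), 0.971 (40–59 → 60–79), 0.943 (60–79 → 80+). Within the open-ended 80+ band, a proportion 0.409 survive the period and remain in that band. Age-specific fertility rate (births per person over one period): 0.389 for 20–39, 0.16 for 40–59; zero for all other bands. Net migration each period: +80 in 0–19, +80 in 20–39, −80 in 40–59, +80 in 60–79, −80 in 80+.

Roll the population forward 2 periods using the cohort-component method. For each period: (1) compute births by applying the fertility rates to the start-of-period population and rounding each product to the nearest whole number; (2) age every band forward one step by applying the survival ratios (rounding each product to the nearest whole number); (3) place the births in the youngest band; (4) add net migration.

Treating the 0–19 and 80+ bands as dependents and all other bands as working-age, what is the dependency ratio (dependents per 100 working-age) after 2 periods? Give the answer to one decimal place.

Call the bands 1 to 5, youngest first.
After projecting period 1:
Births: 1520 × 0.389 = 591, 2020 × 0.16 = 323 → total 914
Band 2: 320 × 0.969 = 310
Band 3: 1520 × 0.977 = 1485
Band 4: 2020 × 0.971 = 1961
Band 5: 970 × 0.943 + 930 × 0.409 = 915 + 380 = 1295
Net migration: Band 1 + 80 → 994; Band 2 + 80 → 390; Band 3 − 80 → 1405; Band 4 + 80 → 2041; Band 5 − 80 → 1215
Population now: 0–19=994, 20–39=390, 40–59=1405, 60–79=2041, 80+=1215
After projecting period 2:
Births: 390 × 0.389 = 152, 1405 × 0.16 = 225 → total 377
Band 2: 994 × 0.969 = 963
Band 3: 390 × 0.977 = 381
Band 4: 1405 × 0.971 = 1364
Band 5: 2041 × 0.943 + 1215 × 0.409 = 1925 + 497 = 2422
Net migration: Band 1 + 80 → 457; Band 2 + 80 → 1043; Band 3 − 80 → 301; Band 4 + 80 → 1444; Band 5 − 80 → 2342
Population now: 0–19=457, 20–39=1043, 40–59=301, 60–79=1444, 80+=2342
Dependents (band 0–19 + band 80+) = 457 + 2342 = 2799; working-age = 2788; ratio = 2799/2788 × 100 = 100.4

100.4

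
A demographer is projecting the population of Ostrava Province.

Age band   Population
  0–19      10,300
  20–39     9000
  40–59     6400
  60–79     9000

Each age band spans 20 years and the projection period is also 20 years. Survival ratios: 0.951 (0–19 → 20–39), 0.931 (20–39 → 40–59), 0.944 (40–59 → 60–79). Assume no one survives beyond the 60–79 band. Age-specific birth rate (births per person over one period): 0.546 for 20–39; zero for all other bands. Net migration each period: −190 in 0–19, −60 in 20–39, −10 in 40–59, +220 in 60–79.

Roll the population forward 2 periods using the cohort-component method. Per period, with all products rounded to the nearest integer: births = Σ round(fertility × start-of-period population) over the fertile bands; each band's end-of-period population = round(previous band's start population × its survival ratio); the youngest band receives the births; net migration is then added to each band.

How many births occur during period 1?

— Period 1 —
Births: 9000 × 0.546 = 4914
20–39: 10300 × 0.951 = 9795
40–59: 9000 × 0.931 = 8379
60–79: 6400 × 0.944 = 6042
Net migration: 0–19 − 190 → 4724; 20–39 − 60 → 9735; 40–59 − 10 → 8369; 60–79 + 220 → 6262
Giving 4724 / 9735 / 8369 / 6262.

4914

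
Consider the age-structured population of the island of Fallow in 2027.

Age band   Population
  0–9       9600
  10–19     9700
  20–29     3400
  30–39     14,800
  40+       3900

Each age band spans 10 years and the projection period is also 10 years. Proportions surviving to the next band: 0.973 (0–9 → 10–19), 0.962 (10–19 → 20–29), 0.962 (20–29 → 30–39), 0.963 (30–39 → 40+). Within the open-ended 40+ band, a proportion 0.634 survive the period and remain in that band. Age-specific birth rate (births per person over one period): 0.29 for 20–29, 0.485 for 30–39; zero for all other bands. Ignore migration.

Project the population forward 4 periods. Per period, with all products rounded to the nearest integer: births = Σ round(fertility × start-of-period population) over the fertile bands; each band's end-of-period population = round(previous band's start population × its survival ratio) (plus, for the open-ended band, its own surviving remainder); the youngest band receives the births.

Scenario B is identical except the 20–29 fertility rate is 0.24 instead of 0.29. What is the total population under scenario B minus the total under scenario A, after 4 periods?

-1447

Call the groups 1 to 5, youngest first.
[period 1]
Births: 3400 * 0.29 = 986, 14800 * 0.485 = 7178 → total 8164
Group 2: 9600 * 0.973 = 9341
Group 3: 9700 * 0.962 = 9331
Group 4: 3400 * 0.962 = 3271
Group 5: 14800 * 0.963 + 3900 * 0.634 = 14252 + 2473 = 16725
Population now: 0–9=8164, 10–19=9341, 20–29=9331, 30–39=3271, 40+=16725
[period 2]
Births: 9331 * 0.29 = 2706, 3271 * 0.485 = 1586 → total 4292
Group 2: 8164 * 0.973 = 7944
Group 3: 9341 * 0.962 = 8986
Group 4: 9331 * 0.962 = 8976
Group 5: 3271 * 0.963 + 16725 * 0.634 = 3150 + 10604 = 13754
Population now: 0–9=4292, 10–19=7944, 20–29=8986, 30–39=8976, 40+=13754
[period 3]
Births: 8986 * 0.29 = 2606, 8976 * 0.485 = 4353 → total 6959
Group 2: 4292 * 0.973 = 4176
Group 3: 7944 * 0.962 = 7642
Group 4: 8986 * 0.962 = 8645
Group 5: 8976 * 0.963 + 13754 * 0.634 = 8644 + 8720 = 17364
Population now: 0–9=6959, 10–19=4176, 20–29=7642, 30–39=8645, 40+=17364
[period 4]
Births: 7642 * 0.29 = 2216, 8645 * 0.485 = 4193 → total 6409
Group 2: 6959 * 0.973 = 6771
Group 3: 4176 * 0.962 = 4017
Group 4: 7642 * 0.962 = 7352
Group 5: 8645 * 0.963 + 17364 * 0.634 = 8325 + 11009 = 19334
Population now: 0–9=6409, 10–19=6771, 20–29=4017, 30–39=7352, 40+=19334
Scenario A total after 4 periods: 43883
Scenario B projection —
[period 1]
Births: 3400 * 0.24 = 816, 14800 * 0.485 = 7178 → total 7994
Group 2: 9600 * 0.973 = 9341
Group 3: 9700 * 0.962 = 9331
Group 4: 3400 * 0.962 = 3271
Group 5: 14800 * 0.963 + 3900 * 0.634 = 14252 + 2473 = 16725
Population now: 0–9=7994, 10–19=9341, 20–29=9331, 30–39=3271, 40+=16725
[period 2]
Births: 9331 * 0.24 = 2239, 3271 * 0.485 = 1586 → total 3825
Group 2: 7994 * 0.973 = 7778
Group 3: 9341 * 0.962 = 8986
Group 4: 9331 * 0.962 = 8976
Group 5: 3271 * 0.963 + 16725 * 0.634 = 3150 + 10604 = 13754
Population now: 0–9=3825, 10–19=7778, 20–29=8986, 30–39=8976, 40+=13754
[period 3]
Births: 8986 * 0.24 = 2157, 8976 * 0.485 = 4353 → total 6510
Group 2: 3825 * 0.973 = 3722
Group 3: 7778 * 0.962 = 7482
Group 4: 8986 * 0.962 = 8645
Group 5: 8976 * 0.963 + 13754 * 0.634 = 8644 + 8720 = 17364
Population now: 0–9=6510, 10–19=3722, 20–29=7482, 30–39=8645, 40+=17364
[period 4]
Births: 7482 * 0.24 = 1796, 8645 * 0.485 = 4193 → total 5989
Group 2: 6510 * 0.973 = 6334
Group 3: 3722 * 0.962 = 3581
Group 4: 7482 * 0.962 = 7198
Group 5: 8645 * 0.963 + 17364 * 0.634 = 8325 + 11009 = 19334
Population now: 0–9=5989, 10–19=6334, 20–29=3581, 30–39=7198, 40+=19334
Scenario B total after 4 periods: 42436
Difference B − A = 42436 − 43883 = -1447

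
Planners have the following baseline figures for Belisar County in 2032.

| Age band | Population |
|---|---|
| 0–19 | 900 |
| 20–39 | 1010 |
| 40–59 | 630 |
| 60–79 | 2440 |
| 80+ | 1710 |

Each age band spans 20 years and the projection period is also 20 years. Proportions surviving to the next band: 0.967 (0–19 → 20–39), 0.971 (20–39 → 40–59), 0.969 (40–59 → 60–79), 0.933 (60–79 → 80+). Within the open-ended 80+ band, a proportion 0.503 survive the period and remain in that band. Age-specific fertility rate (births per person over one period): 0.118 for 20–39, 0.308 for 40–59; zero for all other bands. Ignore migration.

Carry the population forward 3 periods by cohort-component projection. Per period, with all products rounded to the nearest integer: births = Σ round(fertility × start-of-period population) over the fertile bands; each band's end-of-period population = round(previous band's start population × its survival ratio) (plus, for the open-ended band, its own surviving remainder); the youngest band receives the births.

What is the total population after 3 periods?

Call the bands 1 to 5, youngest first.
After projecting period 1:
Births: 1010 * 0.118 = 119, 630 * 0.308 = 194 → total 313
Band 2: 900 * 0.967 = 870
Band 3: 1010 * 0.971 = 981
Band 4: 630 * 0.969 = 610
Band 5: 2440 * 0.933 + 1710 * 0.503 = 2277 + 860 = 3137
Population now: 0–19=313, 20–39=870, 40–59=981, 60–79=610, 80+=3137
After projecting period 2:
Births: 870 * 0.118 = 103, 981 * 0.308 = 302 → total 405
Band 2: 313 * 0.967 = 303
Band 3: 870 * 0.971 = 845
Band 4: 981 * 0.969 = 951
Band 5: 610 * 0.933 + 3137 * 0.503 = 569 + 1578 = 2147
Population now: 0–19=405, 20–39=303, 40–59=845, 60–79=951, 80+=2147
After projecting period 3:
Births: 303 * 0.118 = 36, 845 * 0.308 = 260 → total 296
Band 2: 405 * 0.967 = 392
Band 3: 303 * 0.971 = 294
Band 4: 845 * 0.969 = 819
Band 5: 951 * 0.933 + 2147 * 0.503 = 887 + 1080 = 1967
Population now: 0–19=296, 20–39=392, 40–59=294, 60–79=819, 80+=1967
Total after period 3: 296 + 392 + 294 + 819 + 1967 = 3768

3768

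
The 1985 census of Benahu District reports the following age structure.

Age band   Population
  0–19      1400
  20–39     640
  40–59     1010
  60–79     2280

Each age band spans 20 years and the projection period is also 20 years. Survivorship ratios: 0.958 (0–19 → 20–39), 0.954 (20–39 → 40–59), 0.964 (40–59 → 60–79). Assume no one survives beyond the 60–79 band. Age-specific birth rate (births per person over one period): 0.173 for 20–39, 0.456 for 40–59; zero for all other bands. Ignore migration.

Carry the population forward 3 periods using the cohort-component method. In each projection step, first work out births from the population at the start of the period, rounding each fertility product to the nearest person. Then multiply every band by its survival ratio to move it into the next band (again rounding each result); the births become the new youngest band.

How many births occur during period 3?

Numbering the groups 1..4 from youngest to oldest:
After projecting period 1:
Births: 640 × 0.173 = 111, 1010 × 0.456 = 461 → total 572
Group 2: 1400 × 0.958 = 1341
Group 3: 640 × 0.954 = 611
Group 4: 1010 × 0.964 = 974
End of period: [572, 1341, 611, 974]
After projecting period 2:
Births: 1341 × 0.173 = 232, 611 × 0.456 = 279 → total 511
Group 2: 572 × 0.958 = 548
Group 3: 1341 × 0.954 = 1279
Group 4: 611 × 0.964 = 589
End of period: [511, 548, 1279, 589]
After projecting period 3:
Births: 548 × 0.173 = 95, 1279 × 0.456 = 583 → total 678
Group 2: 511 × 0.958 = 490
Group 3: 548 × 0.954 = 523
Group 4: 1279 × 0.964 = 1233
End of period: [678, 490, 523, 1233]

678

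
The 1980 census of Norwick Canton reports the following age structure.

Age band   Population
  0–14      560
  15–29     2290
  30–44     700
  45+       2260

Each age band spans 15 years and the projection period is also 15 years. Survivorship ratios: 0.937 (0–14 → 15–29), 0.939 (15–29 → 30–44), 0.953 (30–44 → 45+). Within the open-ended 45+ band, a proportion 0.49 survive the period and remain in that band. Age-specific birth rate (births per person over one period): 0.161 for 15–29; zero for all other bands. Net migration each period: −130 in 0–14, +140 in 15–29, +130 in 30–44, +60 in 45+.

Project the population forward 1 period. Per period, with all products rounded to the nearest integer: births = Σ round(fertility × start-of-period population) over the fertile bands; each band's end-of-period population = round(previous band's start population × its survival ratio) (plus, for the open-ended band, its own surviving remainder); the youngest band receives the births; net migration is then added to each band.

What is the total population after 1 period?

Let band 1 be 0–14 through band 4 = 45+.
Period 1.
Births: 2290 × 0.161 = 369
Band 2: 560 × 0.937 = 525
Band 3: 2290 × 0.939 = 2150
Band 4: 700 × 0.953 + 2260 × 0.49 = 667 + 1107 = 1774
Net migration: Band 1 − 130 → 239; Band 2 + 140 → 665; Band 3 + 130 → 2280; Band 4 + 60 → 1834
Giving 239 / 665 / 2280 / 1834.
Total after period 1: 239 + 665 + 2280 + 1834 = 5018

5018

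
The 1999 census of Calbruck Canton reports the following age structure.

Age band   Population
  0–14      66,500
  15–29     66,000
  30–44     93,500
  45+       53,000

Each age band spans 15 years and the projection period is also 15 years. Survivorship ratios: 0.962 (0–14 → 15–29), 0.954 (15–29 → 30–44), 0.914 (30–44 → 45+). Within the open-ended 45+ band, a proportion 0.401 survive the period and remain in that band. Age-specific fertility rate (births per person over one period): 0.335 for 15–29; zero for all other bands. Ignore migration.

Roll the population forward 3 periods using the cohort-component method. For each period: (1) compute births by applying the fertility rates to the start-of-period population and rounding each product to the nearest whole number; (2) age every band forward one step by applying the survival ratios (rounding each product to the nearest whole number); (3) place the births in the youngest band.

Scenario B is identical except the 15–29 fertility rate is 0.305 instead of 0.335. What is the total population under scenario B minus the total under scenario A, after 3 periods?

Numbering the bands 1..4 from youngest to oldest:
Period 1:
Births: 66000 * 0.335 = 22110
Band 2: 66500 * 0.962 = 63973
Band 3: 66000 * 0.954 = 62964
Band 4: 93500 * 0.914 + 53000 * 0.401 = 85459 + 21253 = 106712
→ [22110, 63973, 62964, 106712]
Period 2:
Births: 63973 * 0.335 = 21431
Band 2: 22110 * 0.962 = 21270
Band 3: 63973 * 0.954 = 61030
Band 4: 62964 * 0.914 + 106712 * 0.401 = 57549 + 42792 = 100341
→ [21431, 21270, 61030, 100341]
Period 3:
Births: 21270 * 0.335 = 7125
Band 2: 21431 * 0.962 = 20617
Band 3: 21270 * 0.954 = 20292
Band 4: 61030 * 0.914 + 100341 * 0.401 = 55781 + 40237 = 96018
→ [7125, 20617, 20292, 96018]
Scenario A total after 3 periods: 144052
Scenario B projection —
Period 1:
Births: 66000 * 0.305 = 20130
Band 2: 66500 * 0.962 = 63973
Band 3: 66000 * 0.954 = 62964
Band 4: 93500 * 0.914 + 53000 * 0.401 = 85459 + 21253 = 106712
→ [20130, 63973, 62964, 106712]
Period 2:
Births: 63973 * 0.305 = 19512
Band 2: 20130 * 0.962 = 19365
Band 3: 63973 * 0.954 = 61030
Band 4: 62964 * 0.914 + 106712 * 0.401 = 57549 + 42792 = 100341
→ [19512, 19365, 61030, 100341]
Period 3:
Births: 19365 * 0.305 = 5906
Band 2: 19512 * 0.962 = 18771
Band 3: 19365 * 0.954 = 18474
Band 4: 61030 * 0.914 + 100341 * 0.401 = 55781 + 40237 = 96018
→ [5906, 18771, 18474, 96018]
Scenario B total after 3 periods: 139169
Difference B − A = 139169 − 144052 = -4883

-4883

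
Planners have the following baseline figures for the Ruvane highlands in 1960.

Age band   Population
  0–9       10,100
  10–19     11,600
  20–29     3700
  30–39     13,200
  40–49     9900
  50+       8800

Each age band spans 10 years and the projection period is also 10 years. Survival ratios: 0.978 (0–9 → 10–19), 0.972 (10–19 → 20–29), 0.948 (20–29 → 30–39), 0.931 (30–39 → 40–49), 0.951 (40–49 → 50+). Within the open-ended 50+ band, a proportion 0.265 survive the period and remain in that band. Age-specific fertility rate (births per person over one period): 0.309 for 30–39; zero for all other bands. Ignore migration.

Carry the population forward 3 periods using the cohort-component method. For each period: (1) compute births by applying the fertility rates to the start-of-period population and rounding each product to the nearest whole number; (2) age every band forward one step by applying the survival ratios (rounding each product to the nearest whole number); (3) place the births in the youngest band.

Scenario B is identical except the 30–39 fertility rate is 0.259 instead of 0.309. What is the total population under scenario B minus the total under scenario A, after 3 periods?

Period 1:
Births: 13200 × 0.309 = 4079
10–19: 10100 × 0.978 = 9878
20–29: 11600 × 0.972 = 11275
30–39: 3700 × 0.948 = 3508
40–49: 13200 × 0.931 = 12289
50+: 9900 × 0.951 + 8800 × 0.265 = 9415 + 2332 = 11747
→ [4079, 9878, 11275, 3508, 12289, 11747]
Period 2:
Births: 3508 × 0.309 = 1084
10–19: 4079 × 0.978 = 3989
20–29: 9878 × 0.972 = 9601
30–39: 11275 × 0.948 = 10689
40–49: 3508 × 0.931 = 3266
50+: 12289 × 0.951 + 11747 × 0.265 = 11687 + 3113 = 14800
→ [1084, 3989, 9601, 10689, 3266, 14800]
Period 3:
Births: 10689 × 0.309 = 3303
10–19: 1084 × 0.978 = 1060
20–29: 3989 × 0.972 = 3877
30–39: 9601 × 0.948 = 9102
40–49: 10689 × 0.931 = 9951
50+: 3266 × 0.951 + 14800 × 0.265 = 3106 + 3922 = 7028
→ [3303, 1060, 3877, 9102, 9951, 7028]
Scenario A total after 3 periods: 34321
Scenario B projection —
Period 1:
Births: 13200 × 0.259 = 3419
10–19: 10100 × 0.978 = 9878
20–29: 11600 × 0.972 = 11275
30–39: 3700 × 0.948 = 3508
40–49: 13200 × 0.931 = 12289
50+: 9900 × 0.951 + 8800 × 0.265 = 9415 + 2332 = 11747
→ [3419, 9878, 11275, 3508, 12289, 11747]
Period 2:
Births: 3508 × 0.259 = 909
10–19: 3419 × 0.978 = 3344
20–29: 9878 × 0.972 = 9601
30–39: 11275 × 0.948 = 10689
40–49: 3508 × 0.931 = 3266
50+: 12289 × 0.951 + 11747 × 0.265 = 11687 + 3113 = 14800
→ [909, 3344, 9601, 10689, 3266, 14800]
Period 3:
Births: 10689 × 0.259 = 2768
10–19: 909 × 0.978 = 889
20–29: 3344 × 0.972 = 3250
30–39: 9601 × 0.948 = 9102
40–49: 10689 × 0.931 = 9951
50+: 3266 × 0.951 + 14800 × 0.265 = 3106 + 3922 = 7028
→ [2768, 889, 3250, 9102, 9951, 7028]
Scenario B total after 3 periods: 32988
Difference B − A = 32988 − 34321 = -1333

-1333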